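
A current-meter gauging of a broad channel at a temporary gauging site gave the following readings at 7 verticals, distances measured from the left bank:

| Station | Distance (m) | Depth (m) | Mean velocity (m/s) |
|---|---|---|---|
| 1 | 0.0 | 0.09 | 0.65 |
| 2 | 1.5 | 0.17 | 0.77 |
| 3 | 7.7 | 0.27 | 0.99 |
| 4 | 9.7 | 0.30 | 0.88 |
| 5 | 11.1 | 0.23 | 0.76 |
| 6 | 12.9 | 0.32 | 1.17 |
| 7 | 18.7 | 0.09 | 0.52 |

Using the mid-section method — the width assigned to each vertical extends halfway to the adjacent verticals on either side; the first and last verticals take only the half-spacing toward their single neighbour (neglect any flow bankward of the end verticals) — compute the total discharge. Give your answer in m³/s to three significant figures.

w_1 = (1.5 − 0.0)/2 = 0.75 m; q_1 = 0.65 × 0.09 × 0.75 = 0.04388 m³/s
w_2 = (7.7 − 0.0)/2 = 3.85 m; q_2 = 0.77 × 0.17 × 3.85 = 0.5040 m³/s
w_3 = (9.7 − 1.5)/2 = 4.1 m; q_3 = 0.99 × 0.27 × 4.1 = 1.096 m³/s
w_4 = (11.1 − 7.7)/2 = 1.7 m; q_4 = 0.88 × 0.30 × 1.7 = 0.4488 m³/s
w_5 = (12.9 − 9.7)/2 = 1.6 m; q_5 = 0.76 × 0.23 × 1.6 = 0.2797 m³/s
w_6 = (18.7 − 11.1)/2 = 3.8 m; q_6 = 1.17 × 0.32 × 3.8 = 1.423 m³/s
w_7 = (18.7 − 12.9)/2 = 2.9 m; q_7 = 0.52 × 0.09 × 2.9 = 0.1357 m³/s
Q = Σ qᵢ = 3.931 m³/s

3.93 m³/s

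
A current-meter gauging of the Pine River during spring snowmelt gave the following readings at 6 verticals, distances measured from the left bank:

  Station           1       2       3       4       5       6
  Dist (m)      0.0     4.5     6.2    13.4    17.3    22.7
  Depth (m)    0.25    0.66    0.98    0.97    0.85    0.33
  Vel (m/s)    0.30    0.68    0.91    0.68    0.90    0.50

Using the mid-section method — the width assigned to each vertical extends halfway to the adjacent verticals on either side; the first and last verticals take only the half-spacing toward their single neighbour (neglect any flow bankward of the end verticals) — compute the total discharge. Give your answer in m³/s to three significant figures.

w_1 = (4.5 − 0.0)/2 = 2.25 m; q_1 = 0.30 × 0.25 × 2.25 = 0.1688 m³/s
w_2 = (6.2 − 0.0)/2 = 3.1 m; q_2 = 0.68 × 0.66 × 3.1 = 1.391 m³/s
w_3 = (13.4 − 4.5)/2 = 4.45 m; q_3 = 0.91 × 0.98 × 4.45 = 3.969 m³/s
w_4 = (17.3 − 6.2)/2 = 5.55 m; q_4 = 0.68 × 0.97 × 5.55 = 3.661 m³/s
w_5 = (22.7 − 13.4)/2 = 4.65 m; q_5 = 0.90 × 0.85 × 4.65 = 3.557 m³/s
w_6 = (22.7 − 17.3)/2 = 2.7 m; q_6 = 0.50 × 0.33 × 2.7 = 0.4455 m³/s
Q = Σ qᵢ = 13.19 m³/s

13.2 m³/s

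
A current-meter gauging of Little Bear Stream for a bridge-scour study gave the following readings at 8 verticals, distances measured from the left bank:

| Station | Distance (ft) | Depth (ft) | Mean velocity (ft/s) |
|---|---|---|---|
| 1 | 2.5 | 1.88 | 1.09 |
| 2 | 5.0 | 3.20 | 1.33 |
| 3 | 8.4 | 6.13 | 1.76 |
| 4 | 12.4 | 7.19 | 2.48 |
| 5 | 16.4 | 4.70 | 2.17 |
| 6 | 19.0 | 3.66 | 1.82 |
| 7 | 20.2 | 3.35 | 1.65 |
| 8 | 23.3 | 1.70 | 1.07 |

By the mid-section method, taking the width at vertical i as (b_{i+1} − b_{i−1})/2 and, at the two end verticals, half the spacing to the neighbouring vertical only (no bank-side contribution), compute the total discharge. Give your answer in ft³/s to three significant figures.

187 ft³/s

w_1 = (5.0 − 2.5)/2 = 1.25 ft; q_1 = 1.09 × 1.88 × 1.25 = 2.562 ft³/s
w_2 = (8.4 − 2.5)/2 = 2.95 ft; q_2 = 1.33 × 3.20 × 2.95 = 12.56 ft³/s
w_3 = (12.4 − 5.0)/2 = 3.7 ft; q_3 = 1.76 × 6.13 × 3.7 = 39.92 ft³/s
w_4 = (16.4 − 8.4)/2 = 4 ft; q_4 = 2.48 × 7.19 × 4 = 71.32 ft³/s
w_5 = (19.0 − 12.4)/2 = 3.3 ft; q_5 = 2.17 × 4.70 × 3.3 = 33.66 ft³/s
w_6 = (20.2 − 16.4)/2 = 1.9 ft; q_6 = 1.82 × 3.66 × 1.9 = 12.66 ft³/s
w_7 = (23.3 − 19.0)/2 = 2.15 ft; q_7 = 1.65 × 3.35 × 2.15 = 11.88 ft³/s
w_8 = (23.3 − 20.2)/2 = 1.55 ft; q_8 = 1.07 × 1.70 × 1.55 = 2.819 ft³/s
Q = Σ qᵢ = 187.4 ft³/s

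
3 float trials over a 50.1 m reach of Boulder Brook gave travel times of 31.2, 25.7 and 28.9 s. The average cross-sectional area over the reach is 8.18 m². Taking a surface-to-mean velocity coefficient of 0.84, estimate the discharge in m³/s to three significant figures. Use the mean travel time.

t̄ = (31.2 + 25.7 + 28.9) / 3 = 28.6 s
v_surface = L / t̄ = 50.1 / 28.6 = 1.752 m/s
v_mean = 0.84 × 1.752 = 1.471 m/s
Q = A × v_mean = 8.18 × 1.471 = 12.04 m³/s

12.0 m³/s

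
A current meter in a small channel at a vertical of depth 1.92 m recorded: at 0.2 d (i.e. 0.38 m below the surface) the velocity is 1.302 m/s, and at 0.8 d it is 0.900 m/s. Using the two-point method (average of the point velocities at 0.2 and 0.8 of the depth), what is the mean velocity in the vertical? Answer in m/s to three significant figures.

v̄ = (1.302 + 0.900) / 2 = 1.101 m/s

1.10 m/s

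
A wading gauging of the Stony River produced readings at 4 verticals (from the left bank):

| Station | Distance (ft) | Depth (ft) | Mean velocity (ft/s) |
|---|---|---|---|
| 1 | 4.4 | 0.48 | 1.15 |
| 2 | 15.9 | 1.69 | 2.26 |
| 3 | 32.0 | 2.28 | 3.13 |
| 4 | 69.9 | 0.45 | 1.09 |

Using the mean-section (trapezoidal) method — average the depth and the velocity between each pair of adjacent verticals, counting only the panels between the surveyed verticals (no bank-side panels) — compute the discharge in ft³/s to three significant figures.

Panel 1-2: Δb = 11.5 ft, d̄ = (0.48+1.69)/2 = 1.085, v̄ = (1.15+2.26)/2 = 1.705 → q = 11.5×1.085×1.705 = 21.27 ft³/s
Panel 2-3: Δb = 16.1 ft, d̄ = (1.69+2.28)/2 = 1.985, v̄ = (2.26+3.13)/2 = 2.695 → q = 16.1×1.985×2.695 = 86.13 ft³/s
Panel 3-4: Δb = 37.9 ft, d̄ = (2.28+0.45)/2 = 1.365, v̄ = (3.13+1.09)/2 = 2.11 → q = 37.9×1.365×2.11 = 109.2 ft³/s
Q = Σ q = 216.6 ft³/s

217 ft³/s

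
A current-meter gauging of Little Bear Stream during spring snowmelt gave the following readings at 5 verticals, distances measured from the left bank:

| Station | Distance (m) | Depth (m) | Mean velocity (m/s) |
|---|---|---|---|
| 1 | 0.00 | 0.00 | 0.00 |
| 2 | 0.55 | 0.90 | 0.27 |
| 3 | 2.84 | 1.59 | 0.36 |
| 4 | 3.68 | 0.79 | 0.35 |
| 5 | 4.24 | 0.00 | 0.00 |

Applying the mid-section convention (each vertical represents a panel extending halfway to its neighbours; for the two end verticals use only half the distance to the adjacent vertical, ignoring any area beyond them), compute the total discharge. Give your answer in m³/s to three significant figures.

1.43 m³/s

w_2 = (2.84 − 0.00)/2 = 1.42 m; q_2 = 0.27 × 0.90 × 1.42 = 0.3451 m³/s
w_3 = (3.68 − 0.55)/2 = 1.565 m; q_3 = 0.36 × 1.59 × 1.565 = 0.8958 m³/s
w_4 = (4.24 − 2.84)/2 = 0.7 m; q_4 = 0.35 × 0.79 × 0.7 = 0.1936 m³/s
Stations 1, 5 contribute zero (depth or velocity is 0).
Q = Σ qᵢ = 1.434 m³/s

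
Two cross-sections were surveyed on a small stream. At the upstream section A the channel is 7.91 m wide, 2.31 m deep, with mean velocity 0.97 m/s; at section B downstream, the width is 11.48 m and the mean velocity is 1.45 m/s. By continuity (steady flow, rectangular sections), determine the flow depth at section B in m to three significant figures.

1.06 m

Q = A₁V₁ = (7.91×2.31) × 0.97 = 17.72 m³/s
d₂ = Q/(b₂ V₂) = 17.72/(11.48×1.45) = 1.065 m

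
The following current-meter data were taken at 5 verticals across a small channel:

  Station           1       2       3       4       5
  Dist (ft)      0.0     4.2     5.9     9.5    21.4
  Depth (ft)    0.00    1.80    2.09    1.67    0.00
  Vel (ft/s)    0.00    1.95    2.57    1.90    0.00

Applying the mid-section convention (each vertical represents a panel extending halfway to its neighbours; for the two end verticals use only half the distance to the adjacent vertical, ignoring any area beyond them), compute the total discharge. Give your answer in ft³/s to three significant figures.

49.2 ft³/s

w_2 = (5.9 − 0.0)/2 = 2.95 ft; q_2 = 1.95 × 1.80 × 2.95 = 10.35 ft³/s
w_3 = (9.5 − 4.2)/2 = 2.65 ft; q_3 = 2.57 × 2.09 × 2.65 = 14.23 ft³/s
w_4 = (21.4 − 5.9)/2 = 7.75 ft; q_4 = 1.90 × 1.67 × 7.75 = 24.59 ft³/s
Stations 1, 5 contribute zero (depth or velocity is 0).
Q = Σ qᵢ = 49.18 ft³/s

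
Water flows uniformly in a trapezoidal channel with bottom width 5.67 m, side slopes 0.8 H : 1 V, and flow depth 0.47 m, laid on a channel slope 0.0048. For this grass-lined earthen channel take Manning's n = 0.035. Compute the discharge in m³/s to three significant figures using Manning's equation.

A = (b + z·y)·y = (5.67 + 0.8×0.47)×0.47 = 2.842 m²
P = b + 2y√(1+z²) = 5.67 + 2×0.47×√(1+0.8²) = 6.874 m
R = A/P = 2.842/6.874 = 0.4134 m
Q = (1/n)·A·R^(2/3)·S^(1/2) = (1/0.035) × 2.842 × 0.4134^(2/3) × 0.0048^(1/2) = 3.122 m³/s

3.12 m³/s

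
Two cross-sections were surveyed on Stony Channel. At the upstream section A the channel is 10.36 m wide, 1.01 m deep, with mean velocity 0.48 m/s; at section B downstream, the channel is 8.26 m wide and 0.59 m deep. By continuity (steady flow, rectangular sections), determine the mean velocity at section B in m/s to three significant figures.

Q = A₁V₁ = (10.36×1.01) × 0.48 = 5.023 m³/s
A₂ = 8.26 × 0.59 = 4.873 m²
V₂ = Q/A₂ = 5.023/4.873 = 1.031 m/s

1.03 m/s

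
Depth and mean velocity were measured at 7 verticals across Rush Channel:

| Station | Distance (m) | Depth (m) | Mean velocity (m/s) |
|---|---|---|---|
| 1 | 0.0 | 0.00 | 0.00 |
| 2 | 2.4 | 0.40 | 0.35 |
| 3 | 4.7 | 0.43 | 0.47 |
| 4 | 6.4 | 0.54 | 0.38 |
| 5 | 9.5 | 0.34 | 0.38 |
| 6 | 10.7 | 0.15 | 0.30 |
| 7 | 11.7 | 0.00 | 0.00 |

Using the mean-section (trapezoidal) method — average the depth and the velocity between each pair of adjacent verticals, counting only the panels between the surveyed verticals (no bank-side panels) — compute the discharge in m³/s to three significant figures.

Panel 1-2: Δb = 2.4 m, d̄ = (0.00+0.40)/2 = 0.2, v̄ = (0.00+0.35)/2 = 0.175 → q = 2.4×0.2×0.175 = 0.08400 m³/s
Panel 2-3: Δb = 2.3 m, d̄ = (0.40+0.43)/2 = 0.415, v̄ = (0.35+0.47)/2 = 0.41 → q = 2.3×0.415×0.41 = 0.3913 m³/s
Panel 3-4: Δb = 1.7 m, d̄ = (0.43+0.54)/2 = 0.485, v̄ = (0.47+0.38)/2 = 0.425 → q = 1.7×0.485×0.425 = 0.3504 m³/s
Panel 4-5: Δb = 3.1 m, d̄ = (0.54+0.34)/2 = 0.44, v̄ = (0.38+0.38)/2 = 0.38 → q = 3.1×0.44×0.38 = 0.5183 m³/s
Panel 5-6: Δb = 1.2 m, d̄ = (0.34+0.15)/2 = 0.245, v̄ = (0.38+0.30)/2 = 0.34 → q = 1.2×0.245×0.34 = 0.09996 m³/s
Panel 6-7: Δb = 1 m, d̄ = (0.15+0.00)/2 = 0.075, v̄ = (0.30+0.00)/2 = 0.15 → q = 1×0.075×0.15 = 0.01125 m³/s
Q = Σ q = 1.455 m³/s

1.46 m³/s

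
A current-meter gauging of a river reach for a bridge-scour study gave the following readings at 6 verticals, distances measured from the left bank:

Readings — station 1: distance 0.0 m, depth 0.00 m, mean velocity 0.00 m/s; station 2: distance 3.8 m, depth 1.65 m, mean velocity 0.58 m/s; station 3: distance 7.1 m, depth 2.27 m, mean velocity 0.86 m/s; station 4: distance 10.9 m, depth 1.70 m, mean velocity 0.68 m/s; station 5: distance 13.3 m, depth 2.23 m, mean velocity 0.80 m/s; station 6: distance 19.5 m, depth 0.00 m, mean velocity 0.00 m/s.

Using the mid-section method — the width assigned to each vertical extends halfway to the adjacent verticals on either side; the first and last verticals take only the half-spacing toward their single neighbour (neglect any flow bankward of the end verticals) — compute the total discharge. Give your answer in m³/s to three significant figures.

21.6 m³/s

w_2 = (7.1 − 0.0)/2 = 3.55 m; q_2 = 0.58 × 1.65 × 3.55 = 3.397 m³/s
w_3 = (10.9 − 3.8)/2 = 3.55 m; q_3 = 0.86 × 2.27 × 3.55 = 6.930 m³/s
w_4 = (13.3 − 7.1)/2 = 3.1 m; q_4 = 0.68 × 1.70 × 3.1 = 3.584 m³/s
w_5 = (19.5 − 10.9)/2 = 4.3 m; q_5 = 0.80 × 2.23 × 4.3 = 7.671 m³/s
Stations 1, 6 contribute zero (depth or velocity is 0).
Q = Σ qᵢ = 21.58 m³/s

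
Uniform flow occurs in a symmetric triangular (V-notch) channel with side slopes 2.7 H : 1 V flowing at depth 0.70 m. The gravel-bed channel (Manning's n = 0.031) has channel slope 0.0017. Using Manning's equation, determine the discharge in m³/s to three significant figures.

A = z·y² = 2.7×0.70² = 1.323 m²
P = 2y√(1+z²) = 2×0.70×√(1+2.7²) = 4.031 m
R = A/P = 1.323/4.031 = 0.3282 m
Q = (1/n)·A·R^(2/3)·S^(1/2) = (1/0.031) × 1.323 × 0.3282^(2/3) × 0.0017^(1/2) = 0.8373 m³/s

0.837 m³/s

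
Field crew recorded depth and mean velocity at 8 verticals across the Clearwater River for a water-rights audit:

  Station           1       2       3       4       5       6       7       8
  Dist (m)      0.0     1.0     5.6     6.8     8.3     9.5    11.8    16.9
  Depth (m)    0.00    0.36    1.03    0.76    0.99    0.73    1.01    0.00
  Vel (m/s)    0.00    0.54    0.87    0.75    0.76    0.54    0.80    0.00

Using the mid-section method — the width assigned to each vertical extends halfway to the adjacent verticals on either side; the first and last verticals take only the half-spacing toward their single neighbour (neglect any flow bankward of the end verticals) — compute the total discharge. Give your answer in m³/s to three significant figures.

w_2 = (5.6 − 0.0)/2 = 2.8 m; q_2 = 0.54 × 0.36 × 2.8 = 0.5443 m³/s
w_3 = (6.8 − 1.0)/2 = 2.9 m; q_3 = 0.87 × 1.03 × 2.9 = 2.599 m³/s
w_4 = (8.3 − 5.6)/2 = 1.35 m; q_4 = 0.75 × 0.76 × 1.35 = 0.7695 m³/s
w_5 = (9.5 − 6.8)/2 = 1.35 m; q_5 = 0.76 × 0.99 × 1.35 = 1.016 m³/s
w_6 = (11.8 − 8.3)/2 = 1.75 m; q_6 = 0.54 × 0.73 × 1.75 = 0.6899 m³/s
w_7 = (16.9 − 9.5)/2 = 3.7 m; q_7 = 0.80 × 1.01 × 3.7 = 2.990 m³/s
Stations 1, 8 contribute zero (depth or velocity is 0).
Q = Σ qᵢ = 8.608 m³/s

8.61 m³/s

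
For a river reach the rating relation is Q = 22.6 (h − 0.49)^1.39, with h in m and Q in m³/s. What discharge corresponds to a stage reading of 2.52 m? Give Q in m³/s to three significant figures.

Q = 22.6 × (2.52 − 0.49)^1.39 = 22.6 × 2.03^1.39 = 60.47 m³/s

60.5 m³/s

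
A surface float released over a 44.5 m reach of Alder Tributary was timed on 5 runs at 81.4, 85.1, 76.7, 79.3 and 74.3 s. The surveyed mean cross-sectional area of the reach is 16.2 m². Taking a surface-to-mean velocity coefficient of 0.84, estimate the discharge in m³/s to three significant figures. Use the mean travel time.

7.63 m³/s

t̄ = (81.4 + 85.1 + 76.7 + 79.3 + 74.3) / 5 = 79.36 s
v_surface = L / t̄ = 44.5 / 79.36 = 0.5607 m/s
v_mean = 0.84 × 0.5607 = 0.4710 m/s
Q = A × v_mean = 16.2 × 0.4710 = 7.630 m³/s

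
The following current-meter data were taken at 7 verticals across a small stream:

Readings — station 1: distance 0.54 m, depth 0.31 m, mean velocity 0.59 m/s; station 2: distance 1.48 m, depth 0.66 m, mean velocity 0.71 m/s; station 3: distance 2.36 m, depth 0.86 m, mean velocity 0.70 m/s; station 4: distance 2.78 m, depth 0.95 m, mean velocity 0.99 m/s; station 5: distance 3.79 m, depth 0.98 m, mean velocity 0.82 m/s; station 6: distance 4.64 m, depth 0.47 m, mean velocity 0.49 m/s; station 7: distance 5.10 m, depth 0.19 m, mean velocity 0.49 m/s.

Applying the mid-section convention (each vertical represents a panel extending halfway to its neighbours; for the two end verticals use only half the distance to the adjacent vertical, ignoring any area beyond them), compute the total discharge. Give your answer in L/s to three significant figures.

w_1 = (1.48 − 0.54)/2 = 0.47 m; q_1 = 0.59 × 0.31 × 0.47 = 0.08596 m³/s
w_2 = (2.36 − 0.54)/2 = 0.91 m; q_2 = 0.71 × 0.66 × 0.91 = 0.4264 m³/s
w_3 = (2.78 − 1.48)/2 = 0.65 m; q_3 = 0.70 × 0.86 × 0.65 = 0.3913 m³/s
w_4 = (3.79 − 2.36)/2 = 0.715 m; q_4 = 0.99 × 0.95 × 0.715 = 0.6725 m³/s
w_5 = (4.64 − 2.78)/2 = 0.93 m; q_5 = 0.82 × 0.98 × 0.93 = 0.7473 m³/s
w_6 = (5.10 − 3.79)/2 = 0.655 m; q_6 = 0.49 × 0.47 × 0.655 = 0.1508 m³/s
w_7 = (5.10 − 4.64)/2 = 0.23 m; q_7 = 0.49 × 0.19 × 0.23 = 0.02141 m³/s
Q = Σ qᵢ = 2.496 m³/s
= 2.496 × 1000 = 2496 L/s

2500 L/s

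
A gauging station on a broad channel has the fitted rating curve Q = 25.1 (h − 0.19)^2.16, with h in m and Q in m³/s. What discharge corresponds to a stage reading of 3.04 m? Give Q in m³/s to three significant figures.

Q = 25.1 × (3.04 − 0.19)^2.16 = 25.1 × 2.85^2.16 = 241.1 m³/s

241 m³/s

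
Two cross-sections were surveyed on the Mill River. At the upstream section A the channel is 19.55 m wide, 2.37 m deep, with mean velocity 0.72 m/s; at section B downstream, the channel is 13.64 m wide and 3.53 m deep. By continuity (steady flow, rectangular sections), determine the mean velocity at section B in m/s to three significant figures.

Q = A₁V₁ = (19.55×2.37) × 0.72 = 33.36 m³/s
A₂ = 13.64 × 3.53 = 48.15 m²
V₂ = Q/A₂ = 33.36/48.15 = 0.6928 m/s

0.693 m/s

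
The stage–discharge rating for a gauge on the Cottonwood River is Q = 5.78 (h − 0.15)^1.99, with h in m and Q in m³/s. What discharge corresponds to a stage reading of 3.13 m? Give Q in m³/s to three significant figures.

50.8 m³/s

Q = 5.78 × (3.13 − 0.15)^1.99 = 5.78 × 2.98^1.99 = 50.77 m³/s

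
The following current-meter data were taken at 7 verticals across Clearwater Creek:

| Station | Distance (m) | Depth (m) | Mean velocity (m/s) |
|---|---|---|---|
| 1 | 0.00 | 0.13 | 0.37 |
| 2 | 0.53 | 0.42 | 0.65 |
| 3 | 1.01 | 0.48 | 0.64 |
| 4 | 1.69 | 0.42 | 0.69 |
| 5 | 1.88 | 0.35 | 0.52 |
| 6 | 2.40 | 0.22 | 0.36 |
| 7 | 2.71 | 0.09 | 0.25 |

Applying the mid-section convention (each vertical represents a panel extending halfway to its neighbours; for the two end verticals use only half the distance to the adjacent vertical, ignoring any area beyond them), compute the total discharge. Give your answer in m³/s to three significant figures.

w_1 = (0.53 − 0.00)/2 = 0.265 m; q_1 = 0.37 × 0.13 × 0.265 = 0.01275 m³/s
w_2 = (1.01 − 0.00)/2 = 0.505 m; q_2 = 0.65 × 0.42 × 0.505 = 0.1379 m³/s
w_3 = (1.69 − 0.53)/2 = 0.58 m; q_3 = 0.64 × 0.48 × 0.58 = 0.1782 m³/s
w_4 = (1.88 − 1.01)/2 = 0.435 m; q_4 = 0.69 × 0.42 × 0.435 = 0.1261 m³/s
w_5 = (2.40 − 1.69)/2 = 0.355 m; q_5 = 0.52 × 0.35 × 0.355 = 0.06461 m³/s
w_6 = (2.71 − 1.88)/2 = 0.415 m; q_6 = 0.36 × 0.22 × 0.415 = 0.03287 m³/s
w_7 = (2.71 − 2.40)/2 = 0.155 m; q_7 = 0.25 × 0.09 × 0.155 = 0.003488 m³/s
Q = Σ qᵢ = 0.5558 m³/s

0.556 m³/s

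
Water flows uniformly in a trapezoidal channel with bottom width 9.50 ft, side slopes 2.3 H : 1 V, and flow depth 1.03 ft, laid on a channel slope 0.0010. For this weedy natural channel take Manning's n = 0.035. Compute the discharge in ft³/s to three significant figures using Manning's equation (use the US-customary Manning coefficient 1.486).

A = (b + z·y)·y = (9.50 + 2.3×1.03)×1.03 = 12.23 ft²
P = b + 2y√(1+z²) = 9.50 + 2×1.03×√(1+2.3²) = 14.67 ft
R = A/P = 12.23/14.67 = 0.8335 ft
Q = (1.486/n)·A·R^(2/3)·S^(1/2) = (1.486/0.035) × 12.23 × 0.8335^(2/3) × 0.0010^(1/2) = 14.54 ft³/s

14.5 ft³/s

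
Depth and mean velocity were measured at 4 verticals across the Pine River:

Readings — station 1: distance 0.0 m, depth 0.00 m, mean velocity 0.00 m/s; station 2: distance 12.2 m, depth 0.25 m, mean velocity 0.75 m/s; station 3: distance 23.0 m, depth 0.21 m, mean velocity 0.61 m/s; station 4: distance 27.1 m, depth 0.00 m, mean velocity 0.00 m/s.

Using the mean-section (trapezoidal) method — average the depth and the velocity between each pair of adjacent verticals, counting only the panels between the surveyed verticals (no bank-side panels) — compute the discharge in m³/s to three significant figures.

2.39 m³/s

Panel 1-2: Δb = 12.2 m, d̄ = (0.00+0.25)/2 = 0.125, v̄ = (0.00+0.75)/2 = 0.375 → q = 12.2×0.125×0.375 = 0.5719 m³/s
Panel 2-3: Δb = 10.8 m, d̄ = (0.25+0.21)/2 = 0.23, v̄ = (0.75+0.61)/2 = 0.68 → q = 10.8×0.23×0.68 = 1.689 m³/s
Panel 3-4: Δb = 4.1 m, d̄ = (0.21+0.00)/2 = 0.105, v̄ = (0.61+0.00)/2 = 0.305 → q = 4.1×0.105×0.305 = 0.1313 m³/s
Q = Σ q = 2.392 m³/s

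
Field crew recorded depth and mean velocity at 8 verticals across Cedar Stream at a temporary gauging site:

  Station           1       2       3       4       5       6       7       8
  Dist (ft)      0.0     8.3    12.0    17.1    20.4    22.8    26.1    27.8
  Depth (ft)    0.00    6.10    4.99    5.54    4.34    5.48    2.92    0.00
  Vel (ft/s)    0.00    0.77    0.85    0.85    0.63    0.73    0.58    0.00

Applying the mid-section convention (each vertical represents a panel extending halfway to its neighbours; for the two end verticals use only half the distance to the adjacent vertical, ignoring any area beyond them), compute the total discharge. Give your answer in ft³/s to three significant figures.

w_2 = (12.0 − 0.0)/2 = 6 ft; q_2 = 0.77 × 6.10 × 6 = 28.18 ft³/s
w_3 = (17.1 − 8.3)/2 = 4.4 ft; q_3 = 0.85 × 4.99 × 4.4 = 18.66 ft³/s
w_4 = (20.4 − 12.0)/2 = 4.2 ft; q_4 = 0.85 × 5.54 × 4.2 = 19.78 ft³/s
w_5 = (22.8 − 17.1)/2 = 2.85 ft; q_5 = 0.63 × 4.34 × 2.85 = 7.792 ft³/s
w_6 = (26.1 − 20.4)/2 = 2.85 ft; q_6 = 0.73 × 5.48 × 2.85 = 11.40 ft³/s
w_7 = (27.8 − 22.8)/2 = 2.5 ft; q_7 = 0.58 × 2.92 × 2.5 = 4.234 ft³/s
Stations 1, 8 contribute zero (depth or velocity is 0).
Q = Σ qᵢ = 90.05 ft³/s

90.1 ft³/s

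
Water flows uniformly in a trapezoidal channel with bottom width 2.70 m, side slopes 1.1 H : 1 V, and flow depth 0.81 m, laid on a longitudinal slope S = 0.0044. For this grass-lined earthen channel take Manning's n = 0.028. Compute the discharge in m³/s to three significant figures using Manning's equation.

A = (b + z·y)·y = (2.70 + 1.1×0.81)×0.81 = 2.909 m²
P = b + 2y√(1+z²) = 2.70 + 2×0.81×√(1+1.1²) = 5.108 m
R = A/P = 2.909/5.108 = 0.5694 m
Q = (1/n)·A·R^(2/3)·S^(1/2) = (1/0.028) × 2.909 × 0.5694^(2/3) × 0.0044^(1/2) = 4.734 m³/s

4.73 m³/s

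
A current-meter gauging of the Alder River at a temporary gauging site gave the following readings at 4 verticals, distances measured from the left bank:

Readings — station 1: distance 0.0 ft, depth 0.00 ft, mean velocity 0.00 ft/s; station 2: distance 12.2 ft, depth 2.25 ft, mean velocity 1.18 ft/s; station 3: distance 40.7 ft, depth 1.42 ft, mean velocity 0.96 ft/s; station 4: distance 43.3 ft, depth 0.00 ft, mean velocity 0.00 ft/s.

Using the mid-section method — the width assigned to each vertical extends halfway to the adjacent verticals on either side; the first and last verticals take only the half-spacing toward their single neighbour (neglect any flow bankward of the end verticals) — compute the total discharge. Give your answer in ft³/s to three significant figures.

w_2 = (40.7 − 0.0)/2 = 20.35 ft; q_2 = 1.18 × 2.25 × 20.35 = 54.03 ft³/s
w_3 = (43.3 − 12.2)/2 = 15.55 ft; q_3 = 0.96 × 1.42 × 15.55 = 21.20 ft³/s
Stations 1, 4 contribute zero (depth or velocity is 0).
Q = Σ qᵢ = 75.23 ft³/s

75.2 ft³/s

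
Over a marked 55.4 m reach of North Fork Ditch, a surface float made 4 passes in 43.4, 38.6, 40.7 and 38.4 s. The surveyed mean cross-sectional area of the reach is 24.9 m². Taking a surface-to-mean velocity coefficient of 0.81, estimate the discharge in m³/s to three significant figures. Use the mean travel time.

t̄ = (43.4 + 38.6 + 40.7 + 38.4) / 4 = 40.275 s
v_surface = L / t̄ = 55.4 / 40.275 = 1.376 m/s
v_mean = 0.81 × 1.376 = 1.114 m/s
Q = A × v_mean = 24.9 × 1.114 = 27.74 m³/s

27.7 m³/s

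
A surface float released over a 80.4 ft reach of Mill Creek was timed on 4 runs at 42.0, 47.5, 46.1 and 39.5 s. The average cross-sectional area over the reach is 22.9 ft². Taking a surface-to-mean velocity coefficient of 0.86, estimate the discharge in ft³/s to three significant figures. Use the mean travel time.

36.2 ft³/s

t̄ = (42.0 + 47.5 + 46.1 + 39.5) / 4 = 43.775 s
v_surface = L / t̄ = 80.4 / 43.775 = 1.837 ft/s
v_mean = 0.86 × 1.837 = 1.580 ft/s
Q = A × v_mean = 22.9 × 1.580 = 36.17 ft³/s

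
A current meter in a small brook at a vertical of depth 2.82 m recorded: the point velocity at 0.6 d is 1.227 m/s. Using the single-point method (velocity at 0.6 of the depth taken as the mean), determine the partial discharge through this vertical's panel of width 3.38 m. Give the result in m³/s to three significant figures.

11.7 m³/s

v̄ = v₀.₆ = 1.227 m/s
q = v̄ × d × w = 1.227 × 2.82 × 3.38 = 11.70 m³/s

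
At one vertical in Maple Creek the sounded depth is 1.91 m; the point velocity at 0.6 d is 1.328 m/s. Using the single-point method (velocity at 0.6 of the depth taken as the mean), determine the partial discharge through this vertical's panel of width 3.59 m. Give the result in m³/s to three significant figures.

9.11 m³/s

v̄ = v₀.₆ = 1.328 m/s
q = v̄ × d × w = 1.328 × 1.91 × 3.59 = 9.106 m³/s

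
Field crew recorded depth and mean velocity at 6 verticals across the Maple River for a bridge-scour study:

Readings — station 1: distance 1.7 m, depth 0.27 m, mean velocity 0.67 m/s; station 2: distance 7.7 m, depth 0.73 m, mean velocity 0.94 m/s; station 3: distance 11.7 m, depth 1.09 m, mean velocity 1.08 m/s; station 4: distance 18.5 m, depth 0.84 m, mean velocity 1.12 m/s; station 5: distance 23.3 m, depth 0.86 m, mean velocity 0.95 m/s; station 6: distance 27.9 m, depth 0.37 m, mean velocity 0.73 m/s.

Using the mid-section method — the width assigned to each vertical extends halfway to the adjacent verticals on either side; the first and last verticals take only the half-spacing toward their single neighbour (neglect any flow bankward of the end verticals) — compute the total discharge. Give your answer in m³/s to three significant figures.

20.2 m³/s

w_1 = (7.7 − 1.7)/2 = 3 m; q_1 = 0.67 × 0.27 × 3 = 0.5427 m³/s
w_2 = (11.7 − 1.7)/2 = 5 m; q_2 = 0.94 × 0.73 × 5 = 3.431 m³/s
w_3 = (18.5 − 7.7)/2 = 5.4 m; q_3 = 1.08 × 1.09 × 5.4 = 6.357 m³/s
w_4 = (23.3 − 11.7)/2 = 5.8 m; q_4 = 1.12 × 0.84 × 5.8 = 5.457 m³/s
w_5 = (27.9 − 18.5)/2 = 4.7 m; q_5 = 0.95 × 0.86 × 4.7 = 3.840 m³/s
w_6 = (27.9 − 23.3)/2 = 2.3 m; q_6 = 0.73 × 0.37 × 2.3 = 0.6212 m³/s
Q = Σ qᵢ = 20.25 m³/s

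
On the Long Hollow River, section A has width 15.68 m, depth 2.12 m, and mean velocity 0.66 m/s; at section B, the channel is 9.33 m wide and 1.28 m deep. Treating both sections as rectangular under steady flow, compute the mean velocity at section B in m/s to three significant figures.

Q = A₁V₁ = (15.68×2.12) × 0.66 = 21.94 m³/s
A₂ = 9.33 × 1.28 = 11.94 m²
V₂ = Q/A₂ = 21.94/11.94 = 1.837 m/s

1.84 m/s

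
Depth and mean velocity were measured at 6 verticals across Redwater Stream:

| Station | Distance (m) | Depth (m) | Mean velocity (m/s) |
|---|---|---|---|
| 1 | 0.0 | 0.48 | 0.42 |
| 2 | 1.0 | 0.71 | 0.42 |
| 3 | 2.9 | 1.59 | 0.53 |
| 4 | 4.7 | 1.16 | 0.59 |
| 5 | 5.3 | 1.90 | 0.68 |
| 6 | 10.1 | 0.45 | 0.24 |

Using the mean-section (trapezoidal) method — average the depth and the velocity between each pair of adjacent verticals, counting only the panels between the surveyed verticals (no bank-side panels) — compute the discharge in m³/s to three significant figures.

Panel 1-2: Δb = 1 m, d̄ = (0.48+0.71)/2 = 0.595, v̄ = (0.42+0.42)/2 = 0.42 → q = 1×0.595×0.42 = 0.2499 m³/s
Panel 2-3: Δb = 1.9 m, d̄ = (0.71+1.59)/2 = 1.15, v̄ = (0.42+0.53)/2 = 0.475 → q = 1.9×1.15×0.475 = 1.038 m³/s
Panel 3-4: Δb = 1.8 m, d̄ = (1.59+1.16)/2 = 1.375, v̄ = (0.53+0.59)/2 = 0.56 → q = 1.8×1.375×0.56 = 1.386 m³/s
Panel 4-5: Δb = 0.6 m, d̄ = (1.16+1.90)/2 = 1.53, v̄ = (0.59+0.68)/2 = 0.635 → q = 0.6×1.53×0.635 = 0.5829 m³/s
Panel 5-6: Δb = 4.8 m, d̄ = (1.90+0.45)/2 = 1.175, v̄ = (0.68+0.24)/2 = 0.46 → q = 4.8×1.175×0.46 = 2.594 m³/s
Q = Σ q = 5.851 m³/s

5.85 m³/s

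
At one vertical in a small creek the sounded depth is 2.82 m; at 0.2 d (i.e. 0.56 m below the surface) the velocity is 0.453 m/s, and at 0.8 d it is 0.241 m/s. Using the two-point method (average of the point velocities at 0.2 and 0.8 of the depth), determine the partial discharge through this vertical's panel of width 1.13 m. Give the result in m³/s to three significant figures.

1.11 m³/s

v̄ = (0.453 + 0.241) / 2 = 0.3470 m/s
q = v̄ × d × w = 0.3470 × 2.82 × 1.13 = 1.106 m³/s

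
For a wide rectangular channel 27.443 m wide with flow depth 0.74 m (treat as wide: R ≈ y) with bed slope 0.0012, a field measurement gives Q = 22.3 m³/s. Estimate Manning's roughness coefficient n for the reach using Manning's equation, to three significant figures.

0.0258

A = b·y = 27.443 × 0.74 = 20.31 m²
Wide channel: R ≈ y = 0.74 m
n = (1/Q)·A·R^(2/3)·S^(1/2) = (1/22.3) × 20.31 × 0.8181 × 0.03464 = 0.02581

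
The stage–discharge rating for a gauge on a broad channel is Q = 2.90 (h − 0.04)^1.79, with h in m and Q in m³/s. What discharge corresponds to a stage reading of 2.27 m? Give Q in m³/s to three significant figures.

12.2 m³/s

Q = 2.90 × (2.27 − 0.04)^1.79 = 2.90 × 2.23^1.79 = 12.19 m³/s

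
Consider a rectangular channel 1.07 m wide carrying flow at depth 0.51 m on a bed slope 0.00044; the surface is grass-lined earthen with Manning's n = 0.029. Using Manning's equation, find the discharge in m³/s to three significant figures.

A = b·y = 1.07 × 0.51 = 0.5457 m²
P = b + 2y = 1.07 + 2×0.51 = 2.090 m
R = A/P = 0.5457/2.090 = 0.2611 m
Q = (1/n)·A·R^(2/3)·S^(1/2) = (1/0.029) × 0.5457 × 0.2611^(2/3) × 0.00044^(1/2) = 0.1612 m³/s

0.161 m³/s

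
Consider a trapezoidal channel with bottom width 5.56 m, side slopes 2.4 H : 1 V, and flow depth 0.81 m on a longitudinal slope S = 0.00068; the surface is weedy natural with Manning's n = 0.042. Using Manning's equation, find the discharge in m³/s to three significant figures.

A = (b + z·y)·y = (5.56 + 2.4×0.81)×0.81 = 6.078 m²
P = b + 2y√(1+z²) = 5.56 + 2×0.81×√(1+2.4²) = 9.772 m
R = A/P = 6.078/9.772 = 0.6220 m
Q = (1/n)·A·R^(2/3)·S^(1/2) = (1/0.042) × 6.078 × 0.6220^(2/3) × 0.00068^(1/2) = 2.750 m³/s

2.75 m³/s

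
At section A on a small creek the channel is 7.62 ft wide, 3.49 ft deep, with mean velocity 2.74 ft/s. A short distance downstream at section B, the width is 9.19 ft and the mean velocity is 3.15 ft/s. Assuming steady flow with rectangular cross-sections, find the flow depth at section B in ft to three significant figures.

Q = A₁V₁ = (7.62×3.49) × 2.74 = 72.87 ft³/s
d₂ = Q/(b₂ V₂) = 72.87/(9.19×3.15) = 2.517 ft

2.52 ft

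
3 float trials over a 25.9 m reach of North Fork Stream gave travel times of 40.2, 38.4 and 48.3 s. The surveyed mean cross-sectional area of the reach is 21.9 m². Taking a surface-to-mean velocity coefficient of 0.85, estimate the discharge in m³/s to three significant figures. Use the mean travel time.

11.4 m³/s

t̄ = (40.2 + 38.4 + 48.3) / 3 = 42.3 s
v_surface = L / t̄ = 25.9 / 42.3 = 0.6123 m/s
v_mean = 0.85 × 0.6123 = 0.5204 m/s
Q = A × v_mean = 21.9 × 0.5204 = 11.40 m³/s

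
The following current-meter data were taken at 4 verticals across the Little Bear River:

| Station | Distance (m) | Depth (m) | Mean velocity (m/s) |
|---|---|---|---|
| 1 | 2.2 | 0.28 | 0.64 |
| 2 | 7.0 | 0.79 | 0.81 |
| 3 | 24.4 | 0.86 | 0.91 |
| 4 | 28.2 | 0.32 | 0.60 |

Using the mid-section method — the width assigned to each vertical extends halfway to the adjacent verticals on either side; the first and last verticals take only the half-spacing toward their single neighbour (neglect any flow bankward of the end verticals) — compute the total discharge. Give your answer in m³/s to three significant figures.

16.2 m³/s

w_1 = (7.0 − 2.2)/2 = 2.4 m; q_1 = 0.64 × 0.28 × 2.4 = 0.4301 m³/s
w_2 = (24.4 − 2.2)/2 = 11.1 m; q_2 = 0.81 × 0.79 × 11.1 = 7.103 m³/s
w_3 = (28.2 − 7.0)/2 = 10.6 m; q_3 = 0.91 × 0.86 × 10.6 = 8.296 m³/s
w_4 = (28.2 − 24.4)/2 = 1.9 m; q_4 = 0.60 × 0.32 × 1.9 = 0.3648 m³/s
Q = Σ qᵢ = 16.19 m³/s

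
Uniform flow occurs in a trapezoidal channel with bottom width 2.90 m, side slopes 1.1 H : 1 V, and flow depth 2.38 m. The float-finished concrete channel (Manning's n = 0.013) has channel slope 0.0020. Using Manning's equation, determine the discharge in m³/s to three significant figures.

A = (b + z·y)·y = (2.90 + 1.1×2.38)×2.38 = 13.13 m²
P = b + 2y√(1+z²) = 2.90 + 2×2.38×√(1+1.1²) = 9.976 m
R = A/P = 13.13/9.976 = 1.316 m
Q = (1/n)·A·R^(2/3)·S^(1/2) = (1/0.013) × 13.13 × 1.316^(2/3) × 0.0020^(1/2) = 54.27 m³/s

54.3 m³/s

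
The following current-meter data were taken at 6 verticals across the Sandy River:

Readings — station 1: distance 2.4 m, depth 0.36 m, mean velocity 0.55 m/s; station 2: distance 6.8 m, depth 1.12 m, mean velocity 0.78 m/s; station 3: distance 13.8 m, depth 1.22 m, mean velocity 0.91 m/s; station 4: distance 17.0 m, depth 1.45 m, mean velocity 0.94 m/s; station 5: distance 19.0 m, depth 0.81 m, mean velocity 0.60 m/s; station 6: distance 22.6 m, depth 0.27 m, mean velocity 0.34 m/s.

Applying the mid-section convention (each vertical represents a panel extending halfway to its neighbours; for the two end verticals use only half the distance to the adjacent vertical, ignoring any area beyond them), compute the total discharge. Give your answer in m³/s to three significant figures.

w_1 = (6.8 − 2.4)/2 = 2.2 m; q_1 = 0.55 × 0.36 × 2.2 = 0.4356 m³/s
w_2 = (13.8 − 2.4)/2 = 5.7 m; q_2 = 0.78 × 1.12 × 5.7 = 4.980 m³/s
w_3 = (17.0 − 6.8)/2 = 5.1 m; q_3 = 0.91 × 1.22 × 5.1 = 5.662 m³/s
w_4 = (19.0 − 13.8)/2 = 2.6 m; q_4 = 0.94 × 1.45 × 2.6 = 3.544 m³/s
w_5 = (22.6 − 17.0)/2 = 2.8 m; q_5 = 0.60 × 0.81 × 2.8 = 1.361 m³/s
w_6 = (22.6 − 19.0)/2 = 1.8 m; q_6 = 0.34 × 0.27 × 1.8 = 0.1652 m³/s
Q = Σ qᵢ = 16.15 m³/s

16.1 m³/s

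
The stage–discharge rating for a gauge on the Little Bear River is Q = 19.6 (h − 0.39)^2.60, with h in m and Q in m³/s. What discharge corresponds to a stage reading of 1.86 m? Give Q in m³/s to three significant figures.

53.4 m³/s

Q = 19.6 × (1.86 − 0.39)^2.60 = 19.6 × 1.47^2.60 = 53.37 m³/s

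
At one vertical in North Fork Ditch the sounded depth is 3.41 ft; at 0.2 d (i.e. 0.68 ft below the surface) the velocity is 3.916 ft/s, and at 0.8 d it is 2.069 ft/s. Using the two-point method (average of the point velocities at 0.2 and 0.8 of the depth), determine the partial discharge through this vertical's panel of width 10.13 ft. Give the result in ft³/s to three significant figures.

103 ft³/s

v̄ = (3.916 + 2.069) / 2 = 2.993 ft/s
q = v̄ × d × w = 2.993 × 3.41 × 10.13 = 103.4 ft³/s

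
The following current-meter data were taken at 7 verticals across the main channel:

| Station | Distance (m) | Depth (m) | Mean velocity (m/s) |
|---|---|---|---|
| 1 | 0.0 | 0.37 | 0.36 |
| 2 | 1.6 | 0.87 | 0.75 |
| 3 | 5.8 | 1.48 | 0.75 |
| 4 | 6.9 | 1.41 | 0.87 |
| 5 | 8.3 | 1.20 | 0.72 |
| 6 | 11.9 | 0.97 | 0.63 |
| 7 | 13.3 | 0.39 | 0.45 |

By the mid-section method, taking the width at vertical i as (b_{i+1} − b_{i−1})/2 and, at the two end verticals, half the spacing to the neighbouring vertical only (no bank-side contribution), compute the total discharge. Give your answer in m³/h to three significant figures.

37000 m³/h

w_1 = (1.6 − 0.0)/2 = 0.8 m; q_1 = 0.36 × 0.37 × 0.8 = 0.1066 m³/s
w_2 = (5.8 − 0.0)/2 = 2.9 m; q_2 = 0.75 × 0.87 × 2.9 = 1.892 m³/s
w_3 = (6.9 − 1.6)/2 = 2.65 m; q_3 = 0.75 × 1.48 × 2.65 = 2.942 m³/s
w_4 = (8.3 − 5.8)/2 = 1.25 m; q_4 = 0.87 × 1.41 × 1.25 = 1.533 m³/s
w_5 = (11.9 − 6.9)/2 = 2.5 m; q_5 = 0.72 × 1.20 × 2.5 = 2.160 m³/s
w_6 = (13.3 − 8.3)/2 = 2.5 m; q_6 = 0.63 × 0.97 × 2.5 = 1.528 m³/s
w_7 = (13.3 − 11.9)/2 = 0.7 m; q_7 = 0.45 × 0.39 × 0.7 = 0.1229 m³/s
Q = Σ qᵢ = 10.28 m³/s
= 10.28 × 3600 = 37020 m³/h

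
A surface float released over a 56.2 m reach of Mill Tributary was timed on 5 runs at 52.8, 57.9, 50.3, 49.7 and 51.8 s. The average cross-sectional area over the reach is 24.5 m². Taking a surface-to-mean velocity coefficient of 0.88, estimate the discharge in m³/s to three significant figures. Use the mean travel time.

t̄ = (52.8 + 57.9 + 50.3 + 49.7 + 51.8) / 5 = 52.5 s
v_surface = L / t̄ = 56.2 / 52.5 = 1.070 m/s
v_mean = 0.88 × 1.070 = 0.9420 m/s
Q = A × v_mean = 24.5 × 0.9420 = 23.08 m³/s

23.1 m³/s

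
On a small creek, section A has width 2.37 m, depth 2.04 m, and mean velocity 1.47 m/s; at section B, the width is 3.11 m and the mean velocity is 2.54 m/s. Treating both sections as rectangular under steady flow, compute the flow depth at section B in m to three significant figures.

Q = A₁V₁ = (2.37×2.04) × 1.47 = 7.107 m³/s
d₂ = Q/(b₂ V₂) = 7.107/(3.11×2.54) = 0.8997 m

0.900 m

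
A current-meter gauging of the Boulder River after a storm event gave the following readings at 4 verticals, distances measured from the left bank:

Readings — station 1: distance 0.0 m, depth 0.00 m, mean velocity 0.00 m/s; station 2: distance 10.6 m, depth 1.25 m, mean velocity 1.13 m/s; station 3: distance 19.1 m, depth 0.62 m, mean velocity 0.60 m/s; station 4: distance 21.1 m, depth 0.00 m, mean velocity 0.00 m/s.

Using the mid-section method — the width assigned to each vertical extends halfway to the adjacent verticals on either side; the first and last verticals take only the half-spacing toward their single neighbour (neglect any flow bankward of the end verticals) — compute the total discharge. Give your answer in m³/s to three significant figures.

15.4 m³/s

w_2 = (19.1 − 0.0)/2 = 9.55 m; q_2 = 1.13 × 1.25 × 9.55 = 13.49 m³/s
w_3 = (21.1 − 10.6)/2 = 5.25 m; q_3 = 0.60 × 0.62 × 5.25 = 1.953 m³/s
Stations 1, 4 contribute zero (depth or velocity is 0).
Q = Σ qᵢ = 15.44 m³/s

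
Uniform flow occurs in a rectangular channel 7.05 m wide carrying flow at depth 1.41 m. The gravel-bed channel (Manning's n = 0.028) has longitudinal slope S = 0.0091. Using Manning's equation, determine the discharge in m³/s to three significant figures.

34.0 m³/s

A = b·y = 7.05 × 1.41 = 9.941 m²
P = b + 2y = 7.05 + 2×1.41 = 9.870 m
R = A/P = 9.941/9.870 = 1.007 m
Q = (1/n)·A·R^(2/3)·S^(1/2) = (1/0.028) × 9.941 × 1.007^(2/3) × 0.0091^(1/2) = 34.03 m³/s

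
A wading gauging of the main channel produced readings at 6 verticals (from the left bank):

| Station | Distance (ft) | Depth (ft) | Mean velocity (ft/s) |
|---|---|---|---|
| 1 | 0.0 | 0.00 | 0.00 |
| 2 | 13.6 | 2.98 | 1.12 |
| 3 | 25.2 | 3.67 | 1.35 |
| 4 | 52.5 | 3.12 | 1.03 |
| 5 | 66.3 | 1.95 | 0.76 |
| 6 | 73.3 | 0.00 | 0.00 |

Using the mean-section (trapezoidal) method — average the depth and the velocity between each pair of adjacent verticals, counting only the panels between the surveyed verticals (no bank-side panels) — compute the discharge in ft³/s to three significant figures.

Panel 1-2: Δb = 13.6 ft, d̄ = (0.00+2.98)/2 = 1.49, v̄ = (0.00+1.12)/2 = 0.56 → q = 13.6×1.49×0.56 = 11.35 ft³/s
Panel 2-3: Δb = 11.6 ft, d̄ = (2.98+3.67)/2 = 3.325, v̄ = (1.12+1.35)/2 = 1.235 → q = 11.6×3.325×1.235 = 47.63 ft³/s
Panel 3-4: Δb = 27.3 ft, d̄ = (3.67+3.12)/2 = 3.395, v̄ = (1.35+1.03)/2 = 1.19 → q = 27.3×3.395×1.19 = 110.3 ft³/s
Panel 4-5: Δb = 13.8 ft, d̄ = (3.12+1.95)/2 = 2.535, v̄ = (1.03+0.76)/2 = 0.895 → q = 13.8×2.535×0.895 = 31.31 ft³/s
Panel 5-6: Δb = 7 ft, d̄ = (1.95+0.00)/2 = 0.975, v̄ = (0.76+0.00)/2 = 0.38 → q = 7×0.975×0.38 = 2.594 ft³/s
Q = Σ q = 203.2 ft³/s

203 ft³/s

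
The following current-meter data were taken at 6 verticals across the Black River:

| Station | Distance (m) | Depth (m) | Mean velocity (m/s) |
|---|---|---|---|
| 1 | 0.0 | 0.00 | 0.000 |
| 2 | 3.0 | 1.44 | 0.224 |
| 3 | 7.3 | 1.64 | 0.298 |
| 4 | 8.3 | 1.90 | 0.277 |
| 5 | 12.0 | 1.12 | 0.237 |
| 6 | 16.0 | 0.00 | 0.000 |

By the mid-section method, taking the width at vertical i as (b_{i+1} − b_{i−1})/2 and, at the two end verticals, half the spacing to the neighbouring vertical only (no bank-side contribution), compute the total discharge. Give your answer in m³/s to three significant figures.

w_2 = (7.3 − 0.0)/2 = 3.65 m; q_2 = 0.224 × 1.44 × 3.65 = 1.177 m³/s
w_3 = (8.3 − 3.0)/2 = 2.65 m; q_3 = 0.298 × 1.64 × 2.65 = 1.295 m³/s
w_4 = (12.0 − 7.3)/2 = 2.35 m; q_4 = 0.277 × 1.90 × 2.35 = 1.237 m³/s
w_5 = (16.0 − 8.3)/2 = 3.85 m; q_5 = 0.237 × 1.12 × 3.85 = 1.022 m³/s
Stations 1, 6 contribute zero (depth or velocity is 0).
Q = Σ qᵢ = 4.731 m³/s

4.73 m³/s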